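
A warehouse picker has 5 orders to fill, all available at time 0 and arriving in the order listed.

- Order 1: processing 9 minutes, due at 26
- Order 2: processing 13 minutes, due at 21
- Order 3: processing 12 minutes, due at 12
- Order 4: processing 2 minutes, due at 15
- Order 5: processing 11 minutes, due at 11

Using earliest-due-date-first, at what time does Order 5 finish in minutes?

EDD (increasing due date): Order 5 Order 3 Order 4 Order 2 Order 1.
Order 5: 0→11

11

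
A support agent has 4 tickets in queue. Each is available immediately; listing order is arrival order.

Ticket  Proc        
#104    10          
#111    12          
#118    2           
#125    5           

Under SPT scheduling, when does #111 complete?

29

SPT (increasing processing time): #118 #125 #104 #111.
#118: 0→2
#125: 2→7
#104: 7→17
#111: 17→29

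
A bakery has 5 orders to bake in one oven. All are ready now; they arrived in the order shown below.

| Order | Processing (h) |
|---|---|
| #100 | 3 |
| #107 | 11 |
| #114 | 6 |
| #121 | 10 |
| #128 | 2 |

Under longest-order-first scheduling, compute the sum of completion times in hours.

121

LPT (decreasing processing time): #107 #121 #114 #100 #128.
#107: 0→11
#121: 11→21
#114: 21→27
#100: 27→30
#128: 30→32
Sum = 11+21+27+30+32 = 121.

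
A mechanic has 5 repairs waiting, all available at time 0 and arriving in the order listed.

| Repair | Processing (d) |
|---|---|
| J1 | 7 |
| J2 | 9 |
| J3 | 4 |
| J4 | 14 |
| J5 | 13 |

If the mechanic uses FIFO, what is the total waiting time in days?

FIFO (arrival order): J1 J2 J3 J4 J5.
J1: waits 0, runs 0→7
J2: waits 7, runs 7→16
J3: waits 16, runs 16→20
J4: waits 20, runs 20→34
J5: waits 34, runs 34→47
Sum = 0+7+16+20+34 = 77.

77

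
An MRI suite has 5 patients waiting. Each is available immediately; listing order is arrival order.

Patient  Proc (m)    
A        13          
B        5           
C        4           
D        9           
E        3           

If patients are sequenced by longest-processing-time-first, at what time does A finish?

LPT (decreasing processing time): A D B C E.
A: 0→13

13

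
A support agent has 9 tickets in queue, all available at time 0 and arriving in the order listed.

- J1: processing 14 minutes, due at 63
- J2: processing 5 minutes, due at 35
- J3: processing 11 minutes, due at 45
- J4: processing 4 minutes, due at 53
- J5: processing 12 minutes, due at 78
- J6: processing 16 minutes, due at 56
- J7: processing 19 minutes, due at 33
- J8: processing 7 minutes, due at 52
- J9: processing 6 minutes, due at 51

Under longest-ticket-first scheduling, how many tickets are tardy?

5

LPT (decreasing processing time): J7 J6 J1 J5 J3 J8 J9 J2 J4.
J7: 0→19, due 33, tardiness 0
J6: 19→35, due 56, tardiness 0
J1: 35→49, due 63, tardiness 0
J5: 49→61, due 78, tardiness 0
J3: 61→72, due 45, tardiness 27
J8: 72→79, due 52, tardiness 27
J9: 79→85, due 51, tardiness 34
J2: 85→90, due 35, tardiness 55
J4: 90→94, due 53, tardiness 41
Late tickets: 5.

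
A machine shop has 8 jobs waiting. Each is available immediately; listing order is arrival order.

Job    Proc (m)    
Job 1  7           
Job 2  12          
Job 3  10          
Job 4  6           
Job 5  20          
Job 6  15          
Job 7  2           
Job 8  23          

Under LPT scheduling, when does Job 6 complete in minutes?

58

LPT (decreasing processing time): Job 8 Job 5 Job 6 Job 2 Job 3 Job 1 Job 4 Job 7.
Job 8: 0→23
Job 5: 23→43
Job 6: 43→58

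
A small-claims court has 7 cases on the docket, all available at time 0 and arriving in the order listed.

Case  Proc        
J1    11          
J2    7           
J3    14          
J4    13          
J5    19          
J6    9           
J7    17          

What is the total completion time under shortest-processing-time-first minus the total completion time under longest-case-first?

SPT (increasing processing time): J2 J6 J1 J4 J3 J7 J5.
J2: 0→7
J6: 7→16
J1: 16→27
J4: 27→40
J3: 40→54
J7: 54→71
J5: 71→90
Sum = 7+16+27+40+54+71+90 = 305.
LPT (decreasing processing time): J5 J7 J3 J4 J1 J6 J2.
J5: 0→19
J7: 19→36
J3: 36→50
J4: 50→63
J1: 63→74
J6: 74→83
J2: 83→90
Sum = 19+36+50+63+74+83+90 = 415.
Difference = 305 − 415 = -110.

-110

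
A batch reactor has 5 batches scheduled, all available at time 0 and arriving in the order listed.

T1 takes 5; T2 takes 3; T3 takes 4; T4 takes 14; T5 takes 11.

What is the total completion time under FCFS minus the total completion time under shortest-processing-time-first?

FIFO (arrival order): T1 T2 T3 T4 T5.
T1: 0→5
T2: 5→8
T3: 8→12
T4: 12→26
T5: 26→37
Sum = 5+8+12+26+37 = 88.
SPT (increasing processing time): T2 T3 T1 T5 T4.
T2: 0→3
T3: 3→7
T1: 7→12
T5: 12→23
T4: 23→37
Sum = 3+7+12+23+37 = 82.
Difference = 88 − 82 = 6.

6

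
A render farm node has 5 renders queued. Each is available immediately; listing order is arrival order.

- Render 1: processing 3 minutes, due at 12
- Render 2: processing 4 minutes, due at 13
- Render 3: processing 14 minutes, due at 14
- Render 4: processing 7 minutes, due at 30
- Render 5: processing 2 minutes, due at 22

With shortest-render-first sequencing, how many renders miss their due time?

1

SPT (increasing processing time): Render 5 Render 1 Render 2 Render 4 Render 3.
Render 5: 0→2, due 22, tardiness 0
Render 1: 2→5, due 12, tardiness 0
Render 2: 5→9, due 13, tardiness 0
Render 4: 9→16, due 30, tardiness 0
Render 3: 16→30, due 14, tardiness 16
Late renders: 1.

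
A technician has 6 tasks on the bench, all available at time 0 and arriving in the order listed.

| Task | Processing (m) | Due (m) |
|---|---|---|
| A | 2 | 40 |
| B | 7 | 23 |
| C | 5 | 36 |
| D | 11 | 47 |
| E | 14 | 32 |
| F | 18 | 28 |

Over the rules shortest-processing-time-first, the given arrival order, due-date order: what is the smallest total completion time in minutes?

144

SPT (increasing processing time): A C B D E F.
A: 0→2
C: 2→7
B: 7→14
D: 14→25
E: 25→39
F: 39→57
Sum = 2+7+14+25+39+57 = 144.
FIFO (arrival order): A B C D E F.
A: 0→2
B: 2→9
C: 9→14
D: 14→25
E: 25→39
F: 39→57
Sum = 2+9+14+25+39+57 = 146.
EDD (increasing due date): B F E C A D.
B: 0→7
F: 7→25
E: 25→39
C: 39→44
A: 44→46
D: 46→57
Sum = 7+25+39+44+46+57 = 218.
SPT 144, FIFO 146, EDD 218 → minimum 144.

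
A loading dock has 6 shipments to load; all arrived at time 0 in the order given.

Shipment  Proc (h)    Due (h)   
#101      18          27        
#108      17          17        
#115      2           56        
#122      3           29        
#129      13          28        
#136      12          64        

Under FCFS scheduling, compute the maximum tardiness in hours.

25

FIFO (arrival order): #101 #108 #115 #122 #129 #136.
#101: 0→18, due 27, tardiness 0
#108: 18→35, due 17, tardiness 18
#115: 35→37, due 56, tardiness 0
#122: 37→40, due 29, tardiness 11
#129: 40→53, due 28, tardiness 25
#136: 53→65, due 64, tardiness 1
Maximum = 25.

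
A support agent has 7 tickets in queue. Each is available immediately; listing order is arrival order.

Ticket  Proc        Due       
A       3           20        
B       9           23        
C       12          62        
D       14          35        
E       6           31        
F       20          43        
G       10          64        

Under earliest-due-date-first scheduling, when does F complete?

EDD (increasing due date): A B E D F C G.
A: 0→3
B: 3→12
E: 12→18
D: 18→32
F: 32→52

52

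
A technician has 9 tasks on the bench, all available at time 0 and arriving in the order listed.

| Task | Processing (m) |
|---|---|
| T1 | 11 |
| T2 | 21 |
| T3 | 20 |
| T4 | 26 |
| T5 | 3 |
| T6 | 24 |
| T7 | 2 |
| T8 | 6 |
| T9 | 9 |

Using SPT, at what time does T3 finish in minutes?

51

SPT (increasing processing time): T7 T5 T8 T9 T1 T3 T2 T6 T4.
T7: 0→2
T5: 2→5
T8: 5→11
T9: 11→20
T1: 20→31
T3: 31→51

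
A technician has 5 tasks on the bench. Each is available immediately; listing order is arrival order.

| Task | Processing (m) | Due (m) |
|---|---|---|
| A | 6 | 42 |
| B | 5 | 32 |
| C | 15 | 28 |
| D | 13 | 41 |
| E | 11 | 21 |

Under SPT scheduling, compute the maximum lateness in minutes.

22

SPT (increasing processing time): B A E D C.
B: 0→5, due 32, lateness -27
A: 5→11, due 42, lateness -31
E: 11→22, due 21, lateness 1
D: 22→35, due 41, lateness -6
C: 35→50, due 28, lateness 22
Maximum = 22.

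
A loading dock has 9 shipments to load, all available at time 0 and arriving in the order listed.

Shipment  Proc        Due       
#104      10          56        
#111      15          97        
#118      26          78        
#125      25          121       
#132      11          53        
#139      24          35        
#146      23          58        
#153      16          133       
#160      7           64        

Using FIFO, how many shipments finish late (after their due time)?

5

FIFO (arrival order): #104 #111 #118 #125 #132 #139 #146 #153 #160.
#104: 0→10, due 56, tardiness 0
#111: 10→25, due 97, tardiness 0
#118: 25→51, due 78, tardiness 0
#125: 51→76, due 121, tardiness 0
#132: 76→87, due 53, tardiness 34
#139: 87→111, due 35, tardiness 76
#146: 111→134, due 58, tardiness 76
#153: 134→150, due 133, tardiness 17
#160: 150→157, due 64, tardiness 93
Late shipments: 5.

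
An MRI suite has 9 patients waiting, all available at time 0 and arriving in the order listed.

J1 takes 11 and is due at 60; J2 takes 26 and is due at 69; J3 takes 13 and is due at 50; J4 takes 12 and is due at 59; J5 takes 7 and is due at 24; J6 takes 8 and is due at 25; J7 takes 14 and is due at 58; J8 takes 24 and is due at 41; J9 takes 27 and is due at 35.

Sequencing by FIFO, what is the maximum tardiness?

FIFO (arrival order): J1 J2 J3 J4 J5 J6 J7 J8 J9.
J1: 0→11, due 60, tardiness 0
J2: 11→37, due 69, tardiness 0
J3: 37→50, due 50, tardiness 0
J4: 50→62, due 59, tardiness 3
J5: 62→69, due 24, tardiness 45
J6: 69→77, due 25, tardiness 52
J7: 77→91, due 58, tardiness 33
J8: 91→115, due 41, tardiness 74
J9: 115→142, due 35, tardiness 107
Maximum = 107.

107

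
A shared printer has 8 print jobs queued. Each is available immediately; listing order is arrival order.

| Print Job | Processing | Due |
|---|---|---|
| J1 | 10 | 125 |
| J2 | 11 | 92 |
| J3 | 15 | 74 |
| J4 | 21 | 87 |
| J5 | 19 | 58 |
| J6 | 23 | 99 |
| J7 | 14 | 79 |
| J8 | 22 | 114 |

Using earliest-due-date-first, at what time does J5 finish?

19

EDD (increasing due date): J5 J3 J7 J4 J2 J6 J8 J1.
J5: 0→19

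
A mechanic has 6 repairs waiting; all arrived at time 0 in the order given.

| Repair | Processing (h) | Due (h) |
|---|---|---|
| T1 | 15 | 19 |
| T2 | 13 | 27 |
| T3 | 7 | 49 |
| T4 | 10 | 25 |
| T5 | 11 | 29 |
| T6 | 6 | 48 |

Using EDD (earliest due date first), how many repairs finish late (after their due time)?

EDD (increasing due date): T1 T4 T2 T5 T6 T3.
T1: 0→15, due 19, tardiness 0
T4: 15→25, due 25, tardiness 0
T2: 25→38, due 27, tardiness 11
T5: 38→49, due 29, tardiness 20
T6: 49→55, due 48, tardiness 7
T3: 55→62, due 49, tardiness 13
Late repairs: 4.

4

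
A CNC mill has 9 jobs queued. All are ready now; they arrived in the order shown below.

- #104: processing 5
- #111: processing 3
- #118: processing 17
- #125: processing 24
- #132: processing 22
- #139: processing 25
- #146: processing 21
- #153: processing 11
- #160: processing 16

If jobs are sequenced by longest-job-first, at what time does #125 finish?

49

LPT (decreasing processing time): #139 #125 #132 #146 #118 #160 #153 #104 #111.
#139: 0→25
#125: 25→49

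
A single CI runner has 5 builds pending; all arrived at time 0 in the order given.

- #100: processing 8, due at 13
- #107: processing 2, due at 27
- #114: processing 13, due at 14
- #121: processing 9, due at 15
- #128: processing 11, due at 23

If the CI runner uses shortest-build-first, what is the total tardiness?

40

SPT (increasing processing time): #107 #100 #121 #128 #114.
#107: 0→2, due 27, tardiness 0
#100: 2→10, due 13, tardiness 0
#121: 10→19, due 15, tardiness 4
#128: 19→30, due 23, tardiness 7
#114: 30→43, due 14, tardiness 29
Sum = 0+0+4+7+29 = 40.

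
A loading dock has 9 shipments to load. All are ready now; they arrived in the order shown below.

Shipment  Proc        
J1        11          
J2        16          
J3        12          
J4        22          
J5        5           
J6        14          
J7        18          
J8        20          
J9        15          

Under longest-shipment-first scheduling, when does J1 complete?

128

LPT (decreasing processing time): J4 J8 J7 J2 J9 J6 J3 J1 J5.
J4: 0→22
J8: 22→42
J7: 42→60
J2: 60→76
J9: 76→91
J6: 91→105
J3: 105→117
J1: 117→128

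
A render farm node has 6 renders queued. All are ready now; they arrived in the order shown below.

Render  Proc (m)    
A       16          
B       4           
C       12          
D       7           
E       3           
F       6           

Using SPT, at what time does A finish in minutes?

SPT (increasing processing time): E B F D C A.
E: 0→3
B: 3→7
F: 7→13
D: 13→20
C: 20→32
A: 32→48

48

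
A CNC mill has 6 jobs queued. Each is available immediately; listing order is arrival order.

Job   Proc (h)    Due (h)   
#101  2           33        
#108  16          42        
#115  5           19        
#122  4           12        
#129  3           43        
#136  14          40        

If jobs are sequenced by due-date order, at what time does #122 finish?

4

EDD (increasing due date): #122 #115 #101 #136 #108 #129.
#122: 0→4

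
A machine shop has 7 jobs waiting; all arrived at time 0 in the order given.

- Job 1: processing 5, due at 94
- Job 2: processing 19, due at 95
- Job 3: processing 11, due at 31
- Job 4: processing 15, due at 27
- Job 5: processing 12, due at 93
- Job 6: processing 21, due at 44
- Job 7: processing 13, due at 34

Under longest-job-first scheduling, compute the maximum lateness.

LPT (decreasing processing time): Job 6 Job 2 Job 4 Job 7 Job 5 Job 3 Job 1.
Job 6: 0→21, due 44, lateness -23
Job 2: 21→40, due 95, lateness -55
Job 4: 40→55, due 27, lateness 28
Job 7: 55→68, due 34, lateness 34
Job 5: 68→80, due 93, lateness -13
Job 3: 80→91, due 31, lateness 60
Job 1: 91→96, due 94, lateness 2
Maximum = 60.

60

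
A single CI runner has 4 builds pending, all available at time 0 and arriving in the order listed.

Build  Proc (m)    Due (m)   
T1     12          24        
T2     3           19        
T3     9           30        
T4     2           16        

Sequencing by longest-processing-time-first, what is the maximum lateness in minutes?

10

LPT (decreasing processing time): T1 T3 T2 T4.
T1: 0→12, due 24, lateness -12
T3: 12→21, due 30, lateness -9
T2: 21→24, due 19, lateness 5
T4: 24→26, due 16, lateness 10
Maximum = 10.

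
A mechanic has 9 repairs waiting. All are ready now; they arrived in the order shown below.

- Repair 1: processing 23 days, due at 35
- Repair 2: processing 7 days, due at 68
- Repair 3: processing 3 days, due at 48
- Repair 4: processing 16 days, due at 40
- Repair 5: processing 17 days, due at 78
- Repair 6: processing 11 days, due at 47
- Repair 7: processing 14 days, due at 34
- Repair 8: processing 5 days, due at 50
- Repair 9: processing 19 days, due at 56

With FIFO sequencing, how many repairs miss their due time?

FIFO (arrival order): Repair 1 Repair 2 Repair 3 Repair 4 Repair 5 Repair 6 Repair 7 Repair 8 Repair 9.
Repair 1: 0→23, due 35, tardiness 0
Repair 2: 23→30, due 68, tardiness 0
Repair 3: 30→33, due 48, tardiness 0
Repair 4: 33→49, due 40, tardiness 9
Repair 5: 49→66, due 78, tardiness 0
Repair 6: 66→77, due 47, tardiness 30
Repair 7: 77→91, due 34, tardiness 57
Repair 8: 91→96, due 50, tardiness 46
Repair 9: 96→115, due 56, tardiness 59
Late repairs: 5.

5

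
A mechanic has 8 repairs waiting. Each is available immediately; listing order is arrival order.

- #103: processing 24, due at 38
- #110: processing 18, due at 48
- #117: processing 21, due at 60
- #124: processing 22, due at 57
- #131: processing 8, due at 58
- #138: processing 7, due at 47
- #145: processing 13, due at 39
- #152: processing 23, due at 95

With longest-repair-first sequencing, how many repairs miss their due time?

LPT (decreasing processing time): #103 #152 #124 #117 #110 #145 #131 #138.
#103: 0→24, due 38, tardiness 0
#152: 24→47, due 95, tardiness 0
#124: 47→69, due 57, tardiness 12
#117: 69→90, due 60, tardiness 30
#110: 90→108, due 48, tardiness 60
#145: 108→121, due 39, tardiness 82
#131: 121→129, due 58, tardiness 71
#138: 129→136, due 47, tardiness 89
Late repairs: 6.

6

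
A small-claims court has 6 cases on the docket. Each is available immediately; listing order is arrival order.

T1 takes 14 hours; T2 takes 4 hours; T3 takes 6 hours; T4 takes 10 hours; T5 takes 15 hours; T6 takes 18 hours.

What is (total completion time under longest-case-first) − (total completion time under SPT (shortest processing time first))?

LPT (decreasing processing time): T6 T5 T1 T4 T3 T2.
T6: 0→18
T5: 18→33
T1: 33→47
T4: 47→57
T3: 57→63
T2: 63→67
Sum = 18+33+47+57+63+67 = 285.
SPT (increasing processing time): T2 T3 T4 T1 T5 T6.
T2: 0→4
T3: 4→10
T4: 10→20
T1: 20→34
T5: 34→49
T6: 49→67
Sum = 4+10+20+34+49+67 = 184.
Difference = 285 − 184 = 101.

101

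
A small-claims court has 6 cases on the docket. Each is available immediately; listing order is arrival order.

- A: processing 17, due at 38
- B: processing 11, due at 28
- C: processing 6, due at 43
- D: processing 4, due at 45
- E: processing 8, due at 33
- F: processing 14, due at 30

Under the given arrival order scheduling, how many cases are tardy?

2

FIFO (arrival order): A B C D E F.
A: 0→17, due 38, tardiness 0
B: 17→28, due 28, tardiness 0
C: 28→34, due 43, tardiness 0
D: 34→38, due 45, tardiness 0
E: 38→46, due 33, tardiness 13
F: 46→60, due 30, tardiness 30
Late cases: 2.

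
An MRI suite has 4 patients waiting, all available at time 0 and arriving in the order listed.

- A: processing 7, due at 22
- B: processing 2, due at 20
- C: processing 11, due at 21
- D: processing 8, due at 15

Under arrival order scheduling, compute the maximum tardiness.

FIFO (arrival order): A B C D.
A: 0→7, due 22, tardiness 0
B: 7→9, due 20, tardiness 0
C: 9→20, due 21, tardiness 0
D: 20→28, due 15, tardiness 13
Maximum = 13.

13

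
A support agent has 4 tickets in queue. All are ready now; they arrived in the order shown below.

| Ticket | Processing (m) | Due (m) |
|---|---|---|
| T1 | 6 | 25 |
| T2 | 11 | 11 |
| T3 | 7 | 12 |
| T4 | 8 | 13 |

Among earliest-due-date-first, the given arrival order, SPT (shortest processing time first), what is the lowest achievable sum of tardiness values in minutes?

26

EDD (increasing due date): T2 T3 T4 T1.
T2: 0→11, due 11, tardiness 0
T3: 11→18, due 12, tardiness 6
T4: 18→26, due 13, tardiness 13
T1: 26→32, due 25, tardiness 7
Sum = 0+6+13+7 = 26.
FIFO (arrival order): T1 T2 T3 T4.
T1: 0→6, due 25, tardiness 0
T2: 6→17, due 11, tardiness 6
T3: 17→24, due 12, tardiness 12
T4: 24→32, due 13, tardiness 19
Sum = 0+6+12+19 = 37.
SPT (increasing processing time): T1 T3 T4 T2.
T1: 0→6, due 25, tardiness 0
T3: 6→13, due 12, tardiness 1
T4: 13→21, due 13, tardiness 8
T2: 21→32, due 11, tardiness 21
Sum = 0+1+8+21 = 30.
EDD 26, FIFO 37, SPT 30 → minimum 26.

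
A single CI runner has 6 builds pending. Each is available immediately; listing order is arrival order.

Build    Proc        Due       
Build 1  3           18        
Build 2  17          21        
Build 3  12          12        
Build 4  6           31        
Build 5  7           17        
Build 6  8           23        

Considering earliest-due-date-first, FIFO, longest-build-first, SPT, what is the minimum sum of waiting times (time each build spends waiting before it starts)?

EDD (increasing due date): Build 3 Build 5 Build 1 Build 2 Build 6 Build 4.
Build 3: waits 0, runs 0→12
Build 5: waits 12, runs 12→19
Build 1: waits 19, runs 19→22
Build 2: waits 22, runs 22→39
Build 6: waits 39, runs 39→47
Build 4: waits 47, runs 47→53
Sum = 0+12+19+22+39+47 = 139.
FIFO (arrival order): Build 1 Build 2 Build 3 Build 4 Build 5 Build 6.
Build 1: waits 0, runs 0→3
Build 2: waits 3, runs 3→20
Build 3: waits 20, runs 20→32
Build 4: waits 32, runs 32→38
Build 5: waits 38, runs 38→45
Build 6: waits 45, runs 45→53
Sum = 0+3+20+32+38+45 = 138.
LPT (decreasing processing time): Build 2 Build 3 Build 6 Build 5 Build 4 Build 1.
Build 2: waits 0, runs 0→17
Build 3: waits 17, runs 17→29
Build 6: waits 29, runs 29→37
Build 5: waits 37, runs 37→44
Build 4: waits 44, runs 44→50
Build 1: waits 50, runs 50→53
Sum = 0+17+29+37+44+50 = 177.
SPT (increasing processing time): Build 1 Build 4 Build 5 Build 6 Build 3 Build 2.
Build 1: waits 0, runs 0→3
Build 4: waits 3, runs 3→9
Build 5: waits 9, runs 9→16
Build 6: waits 16, runs 16→24
Build 3: waits 24, runs 24→36
Build 2: waits 36, runs 36→53
Sum = 0+3+9+16+24+36 = 88.
EDD 139, FIFO 138, LPT 177, SPT 88 → minimum 88.

88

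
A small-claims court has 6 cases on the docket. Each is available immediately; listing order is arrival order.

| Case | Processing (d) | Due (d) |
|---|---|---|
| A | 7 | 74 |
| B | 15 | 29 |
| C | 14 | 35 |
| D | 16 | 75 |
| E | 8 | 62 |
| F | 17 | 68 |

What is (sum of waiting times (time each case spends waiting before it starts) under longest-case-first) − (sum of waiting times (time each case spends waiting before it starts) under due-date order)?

LPT (decreasing processing time): F D B C E A.
F: waits 0, runs 0→17
D: waits 17, runs 17→33
B: waits 33, runs 33→48
C: waits 48, runs 48→62
E: waits 62, runs 62→70
A: waits 70, runs 70→77
Sum = 0+17+33+48+62+70 = 230.
EDD (increasing due date): B C E F A D.
B: waits 0, runs 0→15
C: waits 15, runs 15→29
E: waits 29, runs 29→37
F: waits 37, runs 37→54
A: waits 54, runs 54→61
D: waits 61, runs 61→77
Sum = 0+15+29+37+54+61 = 196.
Difference = 230 − 196 = 34.

34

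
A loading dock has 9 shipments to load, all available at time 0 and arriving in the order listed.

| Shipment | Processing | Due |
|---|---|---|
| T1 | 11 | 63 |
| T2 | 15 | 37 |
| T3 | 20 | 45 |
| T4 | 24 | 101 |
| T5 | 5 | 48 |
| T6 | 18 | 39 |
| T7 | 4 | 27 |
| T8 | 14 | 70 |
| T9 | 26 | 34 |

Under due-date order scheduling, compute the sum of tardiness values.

225

EDD (increasing due date): T7 T9 T2 T6 T3 T5 T1 T8 T4.
T7: 0→4, due 27, tardiness 0
T9: 4→30, due 34, tardiness 0
T2: 30→45, due 37, tardiness 8
T6: 45→63, due 39, tardiness 24
T3: 63→83, due 45, tardiness 38
T5: 83→88, due 48, tardiness 40
T1: 88→99, due 63, tardiness 36
T8: 99→113, due 70, tardiness 43
T4: 113→137, due 101, tardiness 36
Sum = 0+0+8+24+38+40+36+43+36 = 225.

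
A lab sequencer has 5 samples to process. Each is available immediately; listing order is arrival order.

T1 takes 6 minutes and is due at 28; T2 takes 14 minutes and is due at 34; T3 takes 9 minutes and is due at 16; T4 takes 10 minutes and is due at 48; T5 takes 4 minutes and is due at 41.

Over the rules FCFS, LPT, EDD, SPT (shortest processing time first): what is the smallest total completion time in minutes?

FIFO (arrival order): T1 T2 T3 T4 T5.
T1: 0→6
T2: 6→20
T3: 20→29
T4: 29→39
T5: 39→43
Sum = 6+20+29+39+43 = 137.
LPT (decreasing processing time): T2 T4 T3 T1 T5.
T2: 0→14
T4: 14→24
T3: 24→33
T1: 33→39
T5: 39→43
Sum = 14+24+33+39+43 = 153.
EDD (increasing due date): T3 T1 T2 T5 T4.
T3: 0→9
T1: 9→15
T2: 15→29
T5: 29→33
T4: 33→43
Sum = 9+15+29+33+43 = 129.
SPT (increasing processing time): T5 T1 T3 T4 T2.
T5: 0→4
T1: 4→10
T3: 10→19
T4: 19→29
T2: 29→43
Sum = 4+10+19+29+43 = 105.
FIFO 137, LPT 153, EDD 129, SPT 105 → minimum 105.

105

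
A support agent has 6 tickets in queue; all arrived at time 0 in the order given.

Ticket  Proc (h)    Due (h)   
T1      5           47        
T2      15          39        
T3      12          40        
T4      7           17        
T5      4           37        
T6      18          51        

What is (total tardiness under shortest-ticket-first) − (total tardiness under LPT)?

-60

SPT (increasing processing time): T5 T1 T4 T3 T2 T6.
T5: 0→4, due 37, tardiness 0
T1: 4→9, due 47, tardiness 0
T4: 9→16, due 17, tardiness 0
T3: 16→28, due 40, tardiness 0
T2: 28→43, due 39, tardiness 4
T6: 43→61, due 51, tardiness 10
Sum = 0+0+0+0+4+10 = 14.
LPT (decreasing processing time): T6 T2 T3 T4 T1 T5.
T6: 0→18, due 51, tardiness 0
T2: 18→33, due 39, tardiness 0
T3: 33→45, due 40, tardiness 5
T4: 45→52, due 17, tardiness 35
T1: 52→57, due 47, tardiness 10
T5: 57→61, due 37, tardiness 24
Sum = 0+0+5+35+10+24 = 74.
Difference = 14 − 74 = -60.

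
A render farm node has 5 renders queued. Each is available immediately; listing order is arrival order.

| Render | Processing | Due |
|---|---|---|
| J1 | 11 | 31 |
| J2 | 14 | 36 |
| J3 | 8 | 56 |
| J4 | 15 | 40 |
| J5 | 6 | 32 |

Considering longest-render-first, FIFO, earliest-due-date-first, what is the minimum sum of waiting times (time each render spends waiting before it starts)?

LPT (decreasing processing time): J4 J2 J1 J3 J5.
J4: waits 0, runs 0→15
J2: waits 15, runs 15→29
J1: waits 29, runs 29→40
J3: waits 40, runs 40→48
J5: waits 48, runs 48→54
Sum = 0+15+29+40+48 = 132.
FIFO (arrival order): J1 J2 J3 J4 J5.
J1: waits 0, runs 0→11
J2: waits 11, runs 11→25
J3: waits 25, runs 25→33
J4: waits 33, runs 33→48
J5: waits 48, runs 48→54
Sum = 0+11+25+33+48 = 117.
EDD (increasing due date): J1 J5 J2 J4 J3.
J1: waits 0, runs 0→11
J5: waits 11, runs 11→17
J2: waits 17, runs 17→31
J4: waits 31, runs 31→46
J3: waits 46, runs 46→54
Sum = 0+11+17+31+46 = 105.
LPT 132, FIFO 117, EDD 105 → minimum 105.

105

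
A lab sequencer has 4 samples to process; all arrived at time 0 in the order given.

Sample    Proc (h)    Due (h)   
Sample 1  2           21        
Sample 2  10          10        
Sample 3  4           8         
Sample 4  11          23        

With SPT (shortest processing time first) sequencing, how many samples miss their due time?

2

SPT (increasing processing time): Sample 1 Sample 3 Sample 2 Sample 4.
Sample 1: 0→2, due 21, tardiness 0
Sample 3: 2→6, due 8, tardiness 0
Sample 2: 6→16, due 10, tardiness 6
Sample 4: 16→27, due 23, tardiness 4
Late samples: 2.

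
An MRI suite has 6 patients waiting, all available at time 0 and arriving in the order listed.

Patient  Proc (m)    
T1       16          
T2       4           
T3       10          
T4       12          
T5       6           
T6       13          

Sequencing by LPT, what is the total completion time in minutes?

255

LPT (decreasing processing time): T1 T6 T4 T3 T5 T2.
T1: 0→16
T6: 16→29
T4: 29→41
T3: 41→51
T5: 51→57
T2: 57→61
Sum = 16+29+41+51+57+61 = 255.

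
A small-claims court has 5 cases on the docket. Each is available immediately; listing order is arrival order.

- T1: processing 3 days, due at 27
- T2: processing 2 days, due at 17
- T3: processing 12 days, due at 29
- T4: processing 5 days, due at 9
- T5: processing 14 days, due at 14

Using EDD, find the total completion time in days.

EDD (increasing due date): T4 T5 T2 T1 T3.
T4: 0→5
T5: 5→19
T2: 19→21
T1: 21→24
T3: 24→36
Sum = 5+19+21+24+36 = 105.

105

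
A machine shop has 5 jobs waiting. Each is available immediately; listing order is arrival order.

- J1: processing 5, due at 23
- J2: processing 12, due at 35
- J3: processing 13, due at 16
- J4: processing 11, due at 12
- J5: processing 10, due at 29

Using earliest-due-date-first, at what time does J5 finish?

39

EDD (increasing due date): J4 J3 J1 J5 J2.
J4: 0→11
J3: 11→24
J1: 24→29
J5: 29→39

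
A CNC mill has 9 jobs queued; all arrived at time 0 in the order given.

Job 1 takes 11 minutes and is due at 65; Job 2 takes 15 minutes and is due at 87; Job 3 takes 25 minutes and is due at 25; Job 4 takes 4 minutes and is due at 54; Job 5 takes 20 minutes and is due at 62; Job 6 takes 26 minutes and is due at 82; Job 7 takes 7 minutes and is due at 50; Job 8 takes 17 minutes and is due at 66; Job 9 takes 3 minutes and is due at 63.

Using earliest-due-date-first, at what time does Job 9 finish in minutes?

EDD (increasing due date): Job 3 Job 7 Job 4 Job 5 Job 9 Job 1 Job 8 Job 6 Job 2.
Job 3: 0→25
Job 7: 25→32
Job 4: 32→36
Job 5: 36→56
Job 9: 56→59

59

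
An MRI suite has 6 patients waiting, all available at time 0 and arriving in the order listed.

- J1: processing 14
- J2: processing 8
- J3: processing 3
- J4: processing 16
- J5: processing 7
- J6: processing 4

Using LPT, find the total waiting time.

LPT (decreasing processing time): J4 J1 J2 J5 J6 J3.
J4: waits 0, runs 0→16
J1: waits 16, runs 16→30
J2: waits 30, runs 30→38
J5: waits 38, runs 38→45
J6: waits 45, runs 45→49
J3: waits 49, runs 49→52
Sum = 0+16+30+38+45+49 = 178.

178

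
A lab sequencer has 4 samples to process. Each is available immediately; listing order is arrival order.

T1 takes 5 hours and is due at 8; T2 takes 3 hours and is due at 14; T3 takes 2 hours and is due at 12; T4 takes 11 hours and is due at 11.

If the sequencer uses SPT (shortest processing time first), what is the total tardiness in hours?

SPT (increasing processing time): T3 T2 T1 T4.
T3: 0→2, due 12, tardiness 0
T2: 2→5, due 14, tardiness 0
T1: 5→10, due 8, tardiness 2
T4: 10→21, due 11, tardiness 10
Sum = 0+0+2+10 = 12.

12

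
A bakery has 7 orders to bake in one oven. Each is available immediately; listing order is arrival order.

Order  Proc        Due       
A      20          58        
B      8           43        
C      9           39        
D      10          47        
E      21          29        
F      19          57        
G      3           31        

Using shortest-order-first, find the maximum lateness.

61

SPT (increasing processing time): G B C D F A E.
G: 0→3, due 31, lateness -28
B: 3→11, due 43, lateness -32
C: 11→20, due 39, lateness -19
D: 20→30, due 47, lateness -17
F: 30→49, due 57, lateness -8
A: 49→69, due 58, lateness 11
E: 69→90, due 29, lateness 61
Maximum = 61.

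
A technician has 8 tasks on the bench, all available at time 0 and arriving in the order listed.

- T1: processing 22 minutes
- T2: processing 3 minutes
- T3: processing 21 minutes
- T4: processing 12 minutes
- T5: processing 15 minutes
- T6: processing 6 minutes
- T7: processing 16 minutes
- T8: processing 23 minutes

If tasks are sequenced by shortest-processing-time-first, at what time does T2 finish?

3

SPT (increasing processing time): T2 T6 T4 T5 T7 T3 T1 T8.
T2: 0→3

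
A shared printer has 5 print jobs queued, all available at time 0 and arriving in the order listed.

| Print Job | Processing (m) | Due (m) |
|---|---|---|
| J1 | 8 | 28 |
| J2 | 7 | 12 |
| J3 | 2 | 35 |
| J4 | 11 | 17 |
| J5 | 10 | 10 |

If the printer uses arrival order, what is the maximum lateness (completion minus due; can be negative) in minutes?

FIFO (arrival order): J1 J2 J3 J4 J5.
J1: 0→8, due 28, lateness -20
J2: 8→15, due 12, lateness 3
J3: 15→17, due 35, lateness -18
J4: 17→28, due 17, lateness 11
J5: 28→38, due 10, lateness 28
Maximum = 28.

28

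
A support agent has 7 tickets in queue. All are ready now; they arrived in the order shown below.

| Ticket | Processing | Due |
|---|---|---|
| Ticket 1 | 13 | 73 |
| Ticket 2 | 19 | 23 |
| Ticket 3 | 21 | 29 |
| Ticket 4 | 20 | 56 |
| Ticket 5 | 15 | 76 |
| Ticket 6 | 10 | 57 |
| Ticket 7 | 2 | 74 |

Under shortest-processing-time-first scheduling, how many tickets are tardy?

3

SPT (increasing processing time): Ticket 7 Ticket 6 Ticket 1 Ticket 5 Ticket 2 Ticket 4 Ticket 3.
Ticket 7: 0→2, due 74, tardiness 0
Ticket 6: 2→12, due 57, tardiness 0
Ticket 1: 12→25, due 73, tardiness 0
Ticket 5: 25→40, due 76, tardiness 0
Ticket 2: 40→59, due 23, tardiness 36
Ticket 4: 59→79, due 56, tardiness 23
Ticket 3: 79→100, due 29, tardiness 71
Late tickets: 3.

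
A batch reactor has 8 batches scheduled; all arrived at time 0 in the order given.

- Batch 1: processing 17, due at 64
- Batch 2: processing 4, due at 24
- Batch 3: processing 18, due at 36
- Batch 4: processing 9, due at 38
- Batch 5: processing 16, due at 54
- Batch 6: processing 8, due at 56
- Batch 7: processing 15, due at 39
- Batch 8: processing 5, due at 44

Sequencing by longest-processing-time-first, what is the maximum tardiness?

LPT (decreasing processing time): Batch 3 Batch 1 Batch 5 Batch 7 Batch 4 Batch 6 Batch 8 Batch 2.
Batch 3: 0→18, due 36, tardiness 0
Batch 1: 18→35, due 64, tardiness 0
Batch 5: 35→51, due 54, tardiness 0
Batch 7: 51→66, due 39, tardiness 27
Batch 4: 66→75, due 38, tardiness 37
Batch 6: 75→83, due 56, tardiness 27
Batch 8: 83→88, due 44, tardiness 44
Batch 2: 88→92, due 24, tardiness 68
Maximum = 68.

68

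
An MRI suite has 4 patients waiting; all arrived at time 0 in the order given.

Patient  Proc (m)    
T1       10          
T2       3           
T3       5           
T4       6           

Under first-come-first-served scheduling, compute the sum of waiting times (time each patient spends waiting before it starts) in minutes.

FIFO (arrival order): T1 T2 T3 T4.
T1: waits 0, runs 0→10
T2: waits 10, runs 10→13
T3: waits 13, runs 13→18
T4: waits 18, runs 18→24
Sum = 0+10+13+18 = 41.

41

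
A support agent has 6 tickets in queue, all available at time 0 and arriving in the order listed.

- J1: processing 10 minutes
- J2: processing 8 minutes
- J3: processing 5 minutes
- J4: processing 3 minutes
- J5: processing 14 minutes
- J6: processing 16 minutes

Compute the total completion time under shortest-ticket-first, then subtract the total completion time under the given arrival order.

-24

SPT (increasing processing time): J4 J3 J2 J1 J5 J6.
J4: 0→3
J3: 3→8
J2: 8→16
J1: 16→26
J5: 26→40
J6: 40→56
Sum = 3+8+16+26+40+56 = 149.
FIFO (arrival order): J1 J2 J3 J4 J5 J6.
J1: 0→10
J2: 10→18
J3: 18→23
J4: 23→26
J5: 26→40
J6: 40→56
Sum = 10+18+23+26+40+56 = 173.
Difference = 149 − 173 = -24.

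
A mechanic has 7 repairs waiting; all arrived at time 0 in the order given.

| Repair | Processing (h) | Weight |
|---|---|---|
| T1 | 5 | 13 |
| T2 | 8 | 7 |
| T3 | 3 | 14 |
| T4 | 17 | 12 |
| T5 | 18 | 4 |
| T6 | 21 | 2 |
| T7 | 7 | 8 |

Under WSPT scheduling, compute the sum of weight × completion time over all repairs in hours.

WSPT (decreasing weight/processing-time ratio): T3 T1 T7 T2 T4 T5 T6.
T3: finishes 3, weight 14, w·C = 42
T1: finishes 8, weight 13, w·C = 104
T7: finishes 15, weight 8, w·C = 120
T2: finishes 23, weight 7, w·C = 161
T4: finishes 40, weight 12, w·C = 480
T5: finishes 58, weight 4, w·C = 232
T6: finishes 79, weight 2, w·C = 158
Sum = 42+104+120+161+480+232+158 = 1297.

1297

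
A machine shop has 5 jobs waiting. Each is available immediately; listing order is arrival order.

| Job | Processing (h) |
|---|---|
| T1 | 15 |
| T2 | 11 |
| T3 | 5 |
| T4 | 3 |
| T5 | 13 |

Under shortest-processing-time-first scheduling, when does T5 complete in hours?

32

SPT (increasing processing time): T4 T3 T2 T5 T1.
T4: 0→3
T3: 3→8
T2: 8→19
T5: 19→32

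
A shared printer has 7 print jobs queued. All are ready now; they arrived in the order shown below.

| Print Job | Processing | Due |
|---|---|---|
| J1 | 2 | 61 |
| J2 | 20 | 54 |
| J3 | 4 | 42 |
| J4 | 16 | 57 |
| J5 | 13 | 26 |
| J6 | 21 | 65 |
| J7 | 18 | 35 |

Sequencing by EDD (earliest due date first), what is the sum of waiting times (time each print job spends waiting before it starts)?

278

EDD (increasing due date): J5 J7 J3 J2 J4 J1 J6.
J5: waits 0, runs 0→13
J7: waits 13, runs 13→31
J3: waits 31, runs 31→35
J2: waits 35, runs 35→55
J4: waits 55, runs 55→71
J1: waits 71, runs 71→73
J6: waits 73, runs 73→94
Sum = 0+13+31+35+55+71+73 = 278.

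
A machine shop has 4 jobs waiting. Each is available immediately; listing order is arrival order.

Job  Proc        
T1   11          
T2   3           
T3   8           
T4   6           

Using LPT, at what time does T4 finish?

LPT (decreasing processing time): T1 T3 T4 T2.
T1: 0→11
T3: 11→19
T4: 19→25

25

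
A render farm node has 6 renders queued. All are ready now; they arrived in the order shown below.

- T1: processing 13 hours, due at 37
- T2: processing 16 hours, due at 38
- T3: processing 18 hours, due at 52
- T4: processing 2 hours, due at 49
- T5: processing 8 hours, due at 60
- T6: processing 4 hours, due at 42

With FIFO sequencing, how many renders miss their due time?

1

FIFO (arrival order): T1 T2 T3 T4 T5 T6.
T1: 0→13, due 37, tardiness 0
T2: 13→29, due 38, tardiness 0
T3: 29→47, due 52, tardiness 0
T4: 47→49, due 49, tardiness 0
T5: 49→57, due 60, tardiness 0
T6: 57→61, due 42, tardiness 19
Late renders: 1.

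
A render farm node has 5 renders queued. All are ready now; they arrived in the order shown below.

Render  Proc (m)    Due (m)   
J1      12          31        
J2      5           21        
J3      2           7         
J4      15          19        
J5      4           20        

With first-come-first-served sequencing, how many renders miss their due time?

FIFO (arrival order): J1 J2 J3 J4 J5.
J1: 0→12, due 31, tardiness 0
J2: 12→17, due 21, tardiness 0
J3: 17→19, due 7, tardiness 12
J4: 19→34, due 19, tardiness 15
J5: 34→38, due 20, tardiness 18
Late renders: 3.

3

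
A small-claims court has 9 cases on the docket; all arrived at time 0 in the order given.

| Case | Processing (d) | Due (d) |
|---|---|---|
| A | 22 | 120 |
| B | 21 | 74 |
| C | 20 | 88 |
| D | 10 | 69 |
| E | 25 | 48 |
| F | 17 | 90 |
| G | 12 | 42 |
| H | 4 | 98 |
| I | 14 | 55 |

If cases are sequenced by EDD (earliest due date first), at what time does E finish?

37

EDD (increasing due date): G E I D B C F H A.
G: 0→12
E: 12→37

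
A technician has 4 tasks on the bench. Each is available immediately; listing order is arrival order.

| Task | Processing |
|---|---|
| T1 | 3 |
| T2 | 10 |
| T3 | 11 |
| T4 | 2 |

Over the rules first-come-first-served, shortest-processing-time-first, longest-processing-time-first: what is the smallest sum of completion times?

48

FIFO (arrival order): T1 T2 T3 T4.
T1: 0→3
T2: 3→13
T3: 13→24
T4: 24→26
Sum = 3+13+24+26 = 66.
SPT (increasing processing time): T4 T1 T2 T3.
T4: 0→2
T1: 2→5
T2: 5→15
T3: 15→26
Sum = 2+5+15+26 = 48.
LPT (decreasing processing time): T3 T2 T1 T4.
T3: 0→11
T2: 11→21
T1: 21→24
T4: 24→26
Sum = 11+21+24+26 = 82.
FIFO 66, SPT 48, LPT 82 → minimum 48.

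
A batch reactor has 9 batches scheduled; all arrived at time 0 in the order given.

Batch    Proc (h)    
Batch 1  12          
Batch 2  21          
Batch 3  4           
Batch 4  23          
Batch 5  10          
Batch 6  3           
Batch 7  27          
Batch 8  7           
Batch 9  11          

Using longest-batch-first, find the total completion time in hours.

LPT (decreasing processing time): Batch 7 Batch 4 Batch 2 Batch 1 Batch 9 Batch 5 Batch 8 Batch 3 Batch 6.
Batch 7: 0→27
Batch 4: 27→50
Batch 2: 50→71
Batch 1: 71→83
Batch 9: 83→94
Batch 5: 94→104
Batch 8: 104→111
Batch 3: 111→115
Batch 6: 115→118
Sum = 27+50+71+83+94+104+111+115+118 = 773.

773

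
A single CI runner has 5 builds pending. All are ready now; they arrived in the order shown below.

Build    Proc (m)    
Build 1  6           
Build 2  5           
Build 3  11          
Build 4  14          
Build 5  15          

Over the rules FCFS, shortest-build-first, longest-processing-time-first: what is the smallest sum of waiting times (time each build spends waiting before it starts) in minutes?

74

FIFO (arrival order): Build 1 Build 2 Build 3 Build 4 Build 5.
Build 1: waits 0, runs 0→6
Build 2: waits 6, runs 6→11
Build 3: waits 11, runs 11→22
Build 4: waits 22, runs 22→36
Build 5: waits 36, runs 36→51
Sum = 0+6+11+22+36 = 75.
SPT (increasing processing time): Build 2 Build 1 Build 3 Build 4 Build 5.
Build 2: waits 0, runs 0→5
Build 1: waits 5, runs 5→11
Build 3: waits 11, runs 11→22
Build 4: waits 22, runs 22→36
Build 5: waits 36, runs 36→51
Sum = 0+5+11+22+36 = 74.
LPT (decreasing processing time): Build 5 Build 4 Build 3 Build 1 Build 2.
Build 5: waits 0, runs 0→15
Build 4: waits 15, runs 15→29
Build 3: waits 29, runs 29→40
Build 1: waits 40, runs 40→46
Build 2: waits 46, runs 46→51
Sum = 0+15+29+40+46 = 130.
FIFO 75, SPT 74, LPT 130 → minimum 74.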